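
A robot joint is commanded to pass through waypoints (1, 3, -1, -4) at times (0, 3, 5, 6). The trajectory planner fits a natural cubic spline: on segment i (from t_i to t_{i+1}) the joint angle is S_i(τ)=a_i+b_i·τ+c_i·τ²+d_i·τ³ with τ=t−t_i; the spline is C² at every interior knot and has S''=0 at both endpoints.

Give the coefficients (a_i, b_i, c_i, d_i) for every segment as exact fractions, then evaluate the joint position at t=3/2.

  seg 0: a=1 b=17/12 c=0 d=-1/12
  seg 1: a=3 b=-5/6 c=-3/4 d=1/12
  seg 2: a=-1 b=-17/6 c=-1/4 d=1/12
S(3/2) = 91/32

Δ: Δ0=2/3, Δ1=-2, Δ2=-3
row 1: diag=10, rhs=-16; c'=1/5, d'=-8/5
row 2: denom=6−2·1/5=28/5; d'=(-6−2·-8/5)/(28/5)=-1/2
back: M2=-1/2
back: M1=-8/5−1/5·-1/2=-3/2
M: M0=0, M1=-3/2, M2=-1/2, M3=0
seg 0: a=1, c=M0/2=0, d=(M1−M0)/(6·3)=-1/12, b=Δ0−h0·(2M0+M1)/6=17/12
seg 1: a=3, c=M1/2=-3/4, d=(M2−M1)/(6·2)=1/12, b=Δ1−h1·(2M1+M2)/6=-5/6
seg 2: a=-1, c=M2/2=-1/4, d=(M3−M2)/(6·1)=1/12, b=Δ2−h2·(2M2+M3)/6=-17/6
t_q=3/2 → seg 0, τ=3/2; S=1+17/12·τ+0·τ²+-1/12·τ³=91/32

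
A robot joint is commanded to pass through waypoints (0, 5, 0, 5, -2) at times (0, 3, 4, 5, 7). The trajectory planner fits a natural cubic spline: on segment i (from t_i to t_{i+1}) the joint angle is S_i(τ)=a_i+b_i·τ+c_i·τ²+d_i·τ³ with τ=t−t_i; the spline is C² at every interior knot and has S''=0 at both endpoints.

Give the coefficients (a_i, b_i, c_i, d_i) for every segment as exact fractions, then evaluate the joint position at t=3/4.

Δ: Δ0=5/3, Δ1=-5, Δ2=5, Δ3=-7/2
row 1: diag=8, rhs=-40; c'=1/8, d'=-5
row 2: denom=4−1·1/8=31/8; d'=(60−1·-5)/(31/8)=520/31
row 3: denom=6−1·8/31=178/31; d'=(-51−1·520/31)/(178/31)=-2101/178
back: M3=-2101/178
back: M2=520/31−8/31·-2101/178=1764/89
back: M1=-5−1/8·1764/89=-1331/178
M: M0=0, M1=-1331/178, M2=1764/89, M3=-2101/178, M4=0
seg 0: a=0, c=M0/2=0, d=(M1−M0)/(6·3)=-1331/3204, b=Δ0−h0·(2M0+M1)/6=5773/1068
seg 1: a=5, c=M1/2=-1331/356, d=(M2−M1)/(6·1)=4859/1068, b=Δ1−h1·(2M1+M2)/6=-3103/534
seg 2: a=0, c=M2/2=882/89, d=(M3−M2)/(6·1)=-5629/1068, b=Δ2−h2·(2M2+M3)/6=385/1068
seg 3: a=5, c=M3/2=-2101/356, d=(M4−M3)/(6·2)=2101/2136, b=Δ3−h3·(2M3+M4)/6=2333/534
t_q=3/4 → seg 0, τ=3/4; S=0+5773/1068·τ+0·τ²+-1331/3204·τ³=88375/22784

  seg 0: a=0 b=5773/1068 c=0 d=-1331/3204
  seg 1: a=5 b=-3103/534 c=-1331/356 d=4859/1068
  seg 2: a=0 b=385/1068 c=882/89 d=-5629/1068
  seg 3: a=5 b=2333/534 c=-2101/356 d=2101/2136
S(3/4) = 88375/22784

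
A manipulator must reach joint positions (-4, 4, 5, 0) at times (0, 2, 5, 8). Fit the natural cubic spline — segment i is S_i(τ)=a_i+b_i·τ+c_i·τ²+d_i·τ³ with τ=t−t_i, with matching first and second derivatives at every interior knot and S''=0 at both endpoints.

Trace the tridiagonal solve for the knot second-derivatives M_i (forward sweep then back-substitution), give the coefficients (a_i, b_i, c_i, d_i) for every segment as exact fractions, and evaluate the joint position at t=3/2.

Δ: Δ0=4, Δ1=1/3, Δ2=-5/3
row 1: diag=10, rhs=-22; c'=3/10, d'=-11/5
row 2: denom=12−3·3/10=111/10; d'=(-12−3·-11/5)/(111/10)=-18/37
back: M2=-18/37
back: M1=-11/5−3/10·-18/37=-76/37
M: M0=0, M1=-76/37, M2=-18/37, M3=0
seg 0: a=-4, c=M0/2=0, d=(M1−M0)/(6·2)=-19/111, b=Δ0−h0·(2M0+M1)/6=520/111
seg 1: a=4, c=M1/2=-38/37, d=(M2−M1)/(6·3)=29/333, b=Δ1−h1·(2M1+M2)/6=292/111
seg 2: a=5, c=M2/2=-9/37, d=(M3−M2)/(6·3)=1/37, b=Δ2−h2·(2M2+M3)/6=-131/111
t_q=3/2 → seg 0, τ=3/2; S=-4+520/111·τ+0·τ²+-19/111·τ³=725/296

  seg 0: a=-4 b=520/111 c=0 d=-19/111
  seg 1: a=4 b=292/111 c=-38/37 d=29/333
  seg 2: a=5 b=-131/111 c=-9/37 d=1/37
S(3/2) = 725/296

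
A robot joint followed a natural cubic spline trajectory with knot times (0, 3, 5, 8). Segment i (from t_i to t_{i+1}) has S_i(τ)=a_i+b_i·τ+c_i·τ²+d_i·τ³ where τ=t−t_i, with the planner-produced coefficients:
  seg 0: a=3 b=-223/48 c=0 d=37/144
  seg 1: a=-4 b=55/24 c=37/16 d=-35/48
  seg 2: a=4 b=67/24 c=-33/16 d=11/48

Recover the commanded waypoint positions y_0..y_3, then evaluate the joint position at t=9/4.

y_0=3 y_1=-4 y_2=4 y_3=0
S(9/4) = -4635/1024

y_0 = S_0(0) = a_0 = 3
y_1 = S_1(0) = a_1 = -4
y_2 = S_2(0) = a_2 = 4
y_3 = S_2(3) = 0
t_q=9/4 is in segment 0 (τ=9/4); S_0(τ)=-4635/1024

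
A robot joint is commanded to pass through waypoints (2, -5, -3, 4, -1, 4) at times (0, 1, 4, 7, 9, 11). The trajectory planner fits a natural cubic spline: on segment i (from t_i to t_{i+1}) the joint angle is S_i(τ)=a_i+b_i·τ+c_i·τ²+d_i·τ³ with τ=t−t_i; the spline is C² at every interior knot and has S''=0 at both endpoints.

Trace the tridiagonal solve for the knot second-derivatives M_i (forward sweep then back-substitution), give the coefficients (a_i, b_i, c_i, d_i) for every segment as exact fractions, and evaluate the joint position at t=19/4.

Δ: Δ0=-7, Δ1=2/3, Δ2=7/3, Δ3=-5/2, Δ4=5/2
row 1: diag=8, rhs=46; c'=3/8, d'=23/4
row 2: denom=12−3·3/8=87/8; d'=(10−3·23/4)/(87/8)=-2/3
row 3: denom=10−3·8/29=266/29; d'=(-29−3·-2/3)/(266/29)=-783/266
row 4: denom=8−2·29/133=1006/133; d'=(30−2·-783/266)/(1006/133)=4773/1006
back: M4=4773/1006
back: M3=-783/266−29/133·4773/1006=-2001/503
back: M2=-2/3−8/29·-2001/503=650/1509
back: M1=23/4−3/8·650/1509=2811/503
M: M0=0, M1=2811/503, M2=650/1509, M3=-2001/503, M4=4773/1006, M5=0
seg 0: a=2, c=M0/2=0, d=(M1−M0)/(6·1)=937/1006, b=Δ0−h0·(2M0+M1)/6=-7979/1006
seg 1: a=-5, c=M1/2=2811/1006, d=(M2−M1)/(6·3)=-7783/27162, b=Δ1−h1·(2M1+M2)/6=-2584/503
seg 2: a=-3, c=M2/2=325/1509, d=(M3−M2)/(6·3)=-6653/27162, b=Δ2−h2·(2M2+M3)/6=3915/1006
seg 3: a=4, c=M3/2=-2001/1006, d=(M4−M3)/(6·2)=2925/4024, b=Δ3−h3·(2M3+M4)/6=-719/503
seg 4: a=-1, c=M4/2=4773/2012, d=(M5−M4)/(6·2)=-1591/4024, b=Δ4−h4·(2M4+M5)/6=-667/1006
t_q=19/4 → seg 2, τ=3/4; S=-3+3915/1006·τ+325/1509·τ²+-6653/27162·τ³=-4085/64384

  seg 0: a=2 b=-7979/1006 c=0 d=937/1006
  seg 1: a=-5 b=-2584/503 c=2811/1006 d=-7783/27162
  seg 2: a=-3 b=3915/1006 c=325/1509 d=-6653/27162
  seg 3: a=4 b=-719/503 c=-2001/1006 d=2925/4024
  seg 4: a=-1 b=-667/1006 c=4773/2012 d=-1591/4024
S(19/4) = -4085/64384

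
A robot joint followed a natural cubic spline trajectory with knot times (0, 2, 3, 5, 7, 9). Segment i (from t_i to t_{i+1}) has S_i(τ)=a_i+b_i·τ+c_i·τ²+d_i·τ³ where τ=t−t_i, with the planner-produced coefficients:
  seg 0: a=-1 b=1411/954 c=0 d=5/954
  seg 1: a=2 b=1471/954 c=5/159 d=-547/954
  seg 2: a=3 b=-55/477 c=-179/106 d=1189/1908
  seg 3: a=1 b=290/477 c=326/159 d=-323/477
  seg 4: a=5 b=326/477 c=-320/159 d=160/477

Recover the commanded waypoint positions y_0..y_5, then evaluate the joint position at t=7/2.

y_0=-1 y_1=2 y_2=3 y_3=1 y_4=5 y_5=1
S(7/2) = 13219/5088

y_0 = S_0(0) = a_0 = -1
y_1 = S_1(0) = a_1 = 2
y_2 = S_2(0) = a_2 = 3
y_3 = S_3(0) = a_3 = 1
y_4 = S_4(0) = a_4 = 5
y_5 = S_4(2) = 1
t_q=7/2 is in segment 2 (τ=1/2); S_2(τ)=13219/5088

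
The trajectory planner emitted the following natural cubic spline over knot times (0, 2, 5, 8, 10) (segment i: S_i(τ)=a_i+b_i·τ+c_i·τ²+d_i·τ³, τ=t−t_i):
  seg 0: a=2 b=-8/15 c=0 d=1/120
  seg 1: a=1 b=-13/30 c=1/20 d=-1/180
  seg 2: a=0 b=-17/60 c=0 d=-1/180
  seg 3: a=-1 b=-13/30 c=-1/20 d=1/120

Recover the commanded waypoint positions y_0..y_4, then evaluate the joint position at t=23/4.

y_0 = S_0(0) = a_0 = 2
y_1 = S_1(0) = a_1 = 1
y_2 = S_2(0) = a_2 = 0
y_3 = S_3(0) = a_3 = -1
y_4 = S_3(2) = -2
t_q=23/4 is in segment 2 (τ=3/4); S_2(τ)=-55/256

y_0=2 y_1=1 y_2=0 y_3=-1 y_4=-2
S(23/4) = -55/256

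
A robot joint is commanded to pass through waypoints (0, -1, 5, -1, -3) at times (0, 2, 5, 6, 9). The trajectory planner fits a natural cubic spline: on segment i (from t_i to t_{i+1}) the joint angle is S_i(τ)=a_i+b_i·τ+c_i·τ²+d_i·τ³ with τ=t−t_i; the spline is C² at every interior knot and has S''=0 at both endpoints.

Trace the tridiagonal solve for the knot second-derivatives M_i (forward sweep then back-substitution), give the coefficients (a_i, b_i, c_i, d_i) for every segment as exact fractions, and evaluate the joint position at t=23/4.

  seg 0: a=0 b=-505/279 c=0 d=731/2232
  seg 1: a=-1 b=1183/558 c=731/372 d=-6713/10044
  seg 2: a=5 b=-4615/1116 c=-1130/279 d=271/124
  seg 3: a=-1 b=-3169/558 c=2797/1116 d=-2797/10044
S(23/4) = 12911/23808

Δ: Δ0=-1/2, Δ1=2, Δ2=-6, Δ3=-2/3
row 1: diag=10, rhs=15; c'=3/10, d'=3/2
row 2: denom=8−3·3/10=71/10; d'=(-48−3·3/2)/(71/10)=-525/71
row 3: denom=8−1·10/71=558/71; d'=(32−1·-525/71)/(558/71)=2797/558
back: M3=2797/558
back: M2=-525/71−10/71·2797/558=-2260/279
back: M1=3/2−3/10·-2260/279=731/186
M: M0=0, M1=731/186, M2=-2260/279, M3=2797/558, M4=0
seg 0: a=0, c=M0/2=0, d=(M1−M0)/(6·2)=731/2232, b=Δ0−h0·(2M0+M1)/6=-505/279
seg 1: a=-1, c=M1/2=731/372, d=(M2−M1)/(6·3)=-6713/10044, b=Δ1−h1·(2M1+M2)/6=1183/558
seg 2: a=5, c=M2/2=-1130/279, d=(M3−M2)/(6·1)=271/124, b=Δ2−h2·(2M2+M3)/6=-4615/1116
seg 3: a=-1, c=M3/2=2797/1116, d=(M4−M3)/(6·3)=-2797/10044, b=Δ3−h3·(2M3+M4)/6=-3169/558
t_q=23/4 → seg 2, τ=3/4; S=5+-4615/1116·τ+-1130/279·τ²+271/124·τ³=12911/23808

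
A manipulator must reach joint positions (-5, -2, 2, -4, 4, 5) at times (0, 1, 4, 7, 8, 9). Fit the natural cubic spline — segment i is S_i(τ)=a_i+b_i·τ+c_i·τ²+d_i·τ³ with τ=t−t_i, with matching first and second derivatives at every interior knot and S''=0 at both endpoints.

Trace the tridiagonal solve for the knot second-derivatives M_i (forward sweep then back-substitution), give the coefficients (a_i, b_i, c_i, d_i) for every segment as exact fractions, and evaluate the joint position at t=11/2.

  seg 0: a=-5 b=7054/2409 c=0 d=173/2409
  seg 1: a=-2 b=7573/2409 c=173/803 d=-538/1971
  seg 2: a=2 b=-7067/2409 c=-5399/2409 d=18446/21681
  seg 3: a=-4 b=15877/2409 c=4349/803 d=-9652/2409
  seg 4: a=4 b=13015/2409 c=-5303/803 d=5303/2409
S(11/2) = -3671/803

Δ: Δ0=3, Δ1=4/3, Δ2=-2, Δ3=8, Δ4=1
row 1: diag=8, rhs=-10; c'=3/8, d'=-5/4
row 2: denom=12−3·3/8=87/8; d'=(-20−3·-5/4)/(87/8)=-130/87
row 3: denom=8−3·8/29=208/29; d'=(60−3·-130/87)/(208/29)=935/104
row 4: denom=4−1·29/208=803/208; d'=(-42−1·935/104)/(803/208)=-10606/803
back: M4=-10606/803
back: M3=935/104−29/208·-10606/803=8698/803
back: M2=-130/87−8/29·8698/803=-10798/2409
back: M1=-5/4−3/8·-10798/2409=346/803
M: M0=0, M1=346/803, M2=-10798/2409, M3=8698/803, M4=-10606/803, M5=0
seg 0: a=-5, c=M0/2=0, d=(M1−M0)/(6·1)=173/2409, b=Δ0−h0·(2M0+M1)/6=7054/2409
seg 1: a=-2, c=M1/2=173/803, d=(M2−M1)/(6·3)=-538/1971, b=Δ1−h1·(2M1+M2)/6=7573/2409
seg 2: a=2, c=M2/2=-5399/2409, d=(M3−M2)/(6·3)=18446/21681, b=Δ2−h2·(2M2+M3)/6=-7067/2409
seg 3: a=-4, c=M3/2=4349/803, d=(M4−M3)/(6·1)=-9652/2409, b=Δ3−h3·(2M3+M4)/6=15877/2409
seg 4: a=4, c=M4/2=-5303/803, d=(M5−M4)/(6·1)=5303/2409, b=Δ4−h4·(2M4+M5)/6=13015/2409
t_q=11/2 → seg 2, τ=3/2; S=2+-7067/2409·τ+-5399/2409·τ²+18446/21681·τ³=-3671/803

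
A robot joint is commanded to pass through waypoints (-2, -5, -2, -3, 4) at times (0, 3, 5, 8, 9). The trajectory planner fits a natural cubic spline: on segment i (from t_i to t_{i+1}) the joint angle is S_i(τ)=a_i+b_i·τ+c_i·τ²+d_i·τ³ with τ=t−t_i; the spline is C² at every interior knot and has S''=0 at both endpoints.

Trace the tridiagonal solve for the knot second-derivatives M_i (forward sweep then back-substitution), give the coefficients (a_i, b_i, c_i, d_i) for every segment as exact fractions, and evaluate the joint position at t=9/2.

  seg 0: a=-2 b=-2861/1356 c=0 d=1505/12204
  seg 1: a=-5 b=827/678 c=1505/1356 d=-1315/2712
  seg 2: a=-2 b=-18/113 c=-610/339 d=1771/3051
  seg 3: a=-3 b=533/113 c=387/113 d=-129/113
S(9/2) = -16703/7232

Δ: Δ0=-1, Δ1=3/2, Δ2=-1/3, Δ3=7
row 1: diag=10, rhs=15; c'=1/5, d'=3/2
row 2: denom=10−2·1/5=48/5; d'=(-11−2·3/2)/(48/5)=-35/24
row 3: denom=8−3·5/16=113/16; d'=(44−3·-35/24)/(113/16)=774/113
back: M3=774/113
back: M2=-35/24−5/16·774/113=-1220/339
back: M1=3/2−1/5·-1220/339=1505/678
M: M0=0, M1=1505/678, M2=-1220/339, M3=774/113, M4=0
seg 0: a=-2, c=M0/2=0, d=(M1−M0)/(6·3)=1505/12204, b=Δ0−h0·(2M0+M1)/6=-2861/1356
seg 1: a=-5, c=M1/2=1505/1356, d=(M2−M1)/(6·2)=-1315/2712, b=Δ1−h1·(2M1+M2)/6=827/678
seg 2: a=-2, c=M2/2=-610/339, d=(M3−M2)/(6·3)=1771/3051, b=Δ2−h2·(2M2+M3)/6=-18/113
seg 3: a=-3, c=M3/2=387/113, d=(M4−M3)/(6·1)=-129/113, b=Δ3−h3·(2M3+M4)/6=533/113
t_q=9/2 → seg 1, τ=3/2; S=-5+827/678·τ+1505/1356·τ²+-1315/2712·τ³=-16703/7232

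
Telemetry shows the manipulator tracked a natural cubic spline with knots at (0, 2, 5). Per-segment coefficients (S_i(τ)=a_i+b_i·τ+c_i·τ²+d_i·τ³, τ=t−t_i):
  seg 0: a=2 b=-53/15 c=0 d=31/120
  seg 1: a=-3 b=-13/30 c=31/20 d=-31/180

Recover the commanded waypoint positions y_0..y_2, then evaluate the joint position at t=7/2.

y_0 = S_0(0) = a_0 = 2
y_1 = S_1(0) = a_1 = -3
y_2 = S_1(3) = 5
t_q=7/2 is in segment 1 (τ=3/2); S_1(τ)=-119/160

y_0=2 y_1=-3 y_2=5
S(7/2) = -119/160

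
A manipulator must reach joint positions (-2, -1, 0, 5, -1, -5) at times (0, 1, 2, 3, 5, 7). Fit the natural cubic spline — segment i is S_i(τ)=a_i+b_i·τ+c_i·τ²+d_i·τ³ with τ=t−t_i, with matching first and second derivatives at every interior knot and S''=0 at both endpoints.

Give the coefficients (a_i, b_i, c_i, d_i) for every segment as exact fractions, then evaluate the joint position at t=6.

  seg 0: a=-2 b=435/314 c=0 d=-121/314
  seg 1: a=-1 b=36/157 c=-363/314 d=605/314
  seg 2: a=0 b=1161/314 c=726/157 d=-1043/314
  seg 3: a=5 b=468/157 c=-1677/314 d=369/314
  seg 4: a=-1 b=-672/157 c=537/314 d=-179/628
S(6) = -2421/628

Δ: Δ0=1, Δ1=1, Δ2=5, Δ3=-3, Δ4=-2
row 1: diag=4, rhs=0; c'=1/4, d'=0
row 2: denom=4−1·1/4=15/4; d'=(24−1·0)/(15/4)=32/5
row 3: denom=6−1·4/15=86/15; d'=(-48−1·32/5)/(86/15)=-408/43
row 4: denom=8−2·15/43=314/43; d'=(6−2·-408/43)/(314/43)=537/157
back: M4=537/157
back: M3=-408/43−15/43·537/157=-1677/157
back: M2=32/5−4/15·-1677/157=1452/157
back: M1=0−1/4·1452/157=-363/157
M: M0=0, M1=-363/157, M2=1452/157, M3=-1677/157, M4=537/157, M5=0
seg 0: a=-2, c=M0/2=0, d=(M1−M0)/(6·1)=-121/314, b=Δ0−h0·(2M0+M1)/6=435/314
seg 1: a=-1, c=M1/2=-363/314, d=(M2−M1)/(6·1)=605/314, b=Δ1−h1·(2M1+M2)/6=36/157
seg 2: a=0, c=M2/2=726/157, d=(M3−M2)/(6·1)=-1043/314, b=Δ2−h2·(2M2+M3)/6=1161/314
seg 3: a=5, c=M3/2=-1677/314, d=(M4−M3)/(6·2)=369/314, b=Δ3−h3·(2M3+M4)/6=468/157
seg 4: a=-1, c=M4/2=537/314, d=(M5−M4)/(6·2)=-179/628, b=Δ4−h4·(2M4+M5)/6=-672/157
t_q=6 → seg 4, τ=1; S=-1+-672/157·τ+537/314·τ²+-179/628·τ³=-2421/628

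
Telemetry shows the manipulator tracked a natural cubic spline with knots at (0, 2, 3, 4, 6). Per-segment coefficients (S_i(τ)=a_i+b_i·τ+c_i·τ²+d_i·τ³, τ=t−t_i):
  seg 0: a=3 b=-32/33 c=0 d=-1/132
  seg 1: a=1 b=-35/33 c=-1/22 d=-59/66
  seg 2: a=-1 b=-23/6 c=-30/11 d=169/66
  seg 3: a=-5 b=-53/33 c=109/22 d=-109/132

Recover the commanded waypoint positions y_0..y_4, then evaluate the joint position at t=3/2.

y_0=3 y_1=1 y_2=-1 y_3=-5 y_4=5
S(3/2) = 535/352

y_0 = S_0(0) = a_0 = 3
y_1 = S_1(0) = a_1 = 1
y_2 = S_2(0) = a_2 = -1
y_3 = S_3(0) = a_3 = -5
y_4 = S_3(2) = 5
t_q=3/2 is in segment 0 (τ=3/2); S_0(τ)=535/352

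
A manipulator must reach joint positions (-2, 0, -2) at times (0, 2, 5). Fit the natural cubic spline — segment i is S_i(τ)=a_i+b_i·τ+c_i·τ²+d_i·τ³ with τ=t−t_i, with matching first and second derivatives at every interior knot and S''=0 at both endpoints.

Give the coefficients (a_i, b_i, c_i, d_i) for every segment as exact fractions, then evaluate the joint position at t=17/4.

Δ: Δ0=1, Δ1=-2/3
row 1: diag=10, rhs=-10; c'=3/10, d'=-1
back: M1=-1
M: M0=0, M1=-1, M2=0
seg 0: a=-2, c=M0/2=0, d=(M1−M0)/(6·2)=-1/12, b=Δ0−h0·(2M0+M1)/6=4/3
seg 1: a=0, c=M1/2=-1/2, d=(M2−M1)/(6·3)=1/18, b=Δ1−h1·(2M1+M2)/6=1/3
t_q=17/4 → seg 1, τ=9/4; S=0+1/3·τ+-1/2·τ²+1/18·τ³=-147/128

  seg 0: a=-2 b=4/3 c=0 d=-1/12
  seg 1: a=0 b=1/3 c=-1/2 d=1/18
S(17/4) = -147/128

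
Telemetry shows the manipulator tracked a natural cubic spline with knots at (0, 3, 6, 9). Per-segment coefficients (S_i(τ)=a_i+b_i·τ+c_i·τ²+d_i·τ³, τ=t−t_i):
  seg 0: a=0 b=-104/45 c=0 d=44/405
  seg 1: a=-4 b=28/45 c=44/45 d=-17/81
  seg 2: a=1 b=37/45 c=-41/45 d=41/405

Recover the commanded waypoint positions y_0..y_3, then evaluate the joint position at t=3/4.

y_0=0 y_1=-4 y_2=1 y_3=-2
S(3/4) = -27/16

y_0 = S_0(0) = a_0 = 0
y_1 = S_1(0) = a_1 = -4
y_2 = S_2(0) = a_2 = 1
y_3 = S_2(3) = -2
t_q=3/4 is in segment 0 (τ=3/4); S_0(τ)=-27/16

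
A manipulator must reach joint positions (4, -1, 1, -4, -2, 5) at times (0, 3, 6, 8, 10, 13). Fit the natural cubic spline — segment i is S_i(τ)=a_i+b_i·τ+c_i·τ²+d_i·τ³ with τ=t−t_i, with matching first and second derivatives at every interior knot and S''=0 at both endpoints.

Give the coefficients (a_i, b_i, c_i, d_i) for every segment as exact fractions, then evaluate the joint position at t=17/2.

Δ: Δ0=-5/3, Δ1=2/3, Δ2=-5/2, Δ3=1, Δ4=7/3
row 1: diag=12, rhs=14; c'=1/4, d'=7/6
row 2: denom=10−3·1/4=37/4; d'=(-19−3·7/6)/(37/4)=-90/37
row 3: denom=8−2·8/37=280/37; d'=(21−2·-90/37)/(280/37)=957/280
row 4: denom=10−2·37/140=663/70; d'=(8−2·957/280)/(663/70)=163/1326
back: M4=163/1326
back: M3=957/280−37/140·163/1326=4489/1326
back: M2=-90/37−8/37·4489/1326=-2098/663
back: M1=7/6−1/4·-2098/663=1298/663
M: M0=0, M1=1298/663, M2=-2098/663, M3=4489/1326, M4=163/1326, M5=0
seg 0: a=4, c=M0/2=0, d=(M1−M0)/(6·3)=649/5967, b=Δ0−h0·(2M0+M1)/6=-1754/663
seg 1: a=-1, c=M1/2=649/663, d=(M2−M1)/(6·3)=-566/1989, b=Δ1−h1·(2M1+M2)/6=193/663
seg 2: a=1, c=M2/2=-1049/663, d=(M3−M2)/(6·2)=965/1768, b=Δ2−h2·(2M2+M3)/6=-1007/663
seg 3: a=-4, c=M3/2=4489/2652, d=(M4−M3)/(6·2)=-721/2652, b=Δ3−h3·(2M3+M4)/6=-1721/1326
seg 4: a=-2, c=M4/2=163/2652, d=(M5−M4)/(6·3)=-163/23868, b=Δ4−h4·(2M4+M5)/6=977/442
t_q=17/2 → seg 3, τ=1/2; S=-4+-1721/1326·τ+4489/2652·τ²+-721/2652·τ³=-30125/7072

  seg 0: a=4 b=-1754/663 c=0 d=649/5967
  seg 1: a=-1 b=193/663 c=649/663 d=-566/1989
  seg 2: a=1 b=-1007/663 c=-1049/663 d=965/1768
  seg 3: a=-4 b=-1721/1326 c=4489/2652 d=-721/2652
  seg 4: a=-2 b=977/442 c=163/2652 d=-163/23868
S(17/2) = -30125/7072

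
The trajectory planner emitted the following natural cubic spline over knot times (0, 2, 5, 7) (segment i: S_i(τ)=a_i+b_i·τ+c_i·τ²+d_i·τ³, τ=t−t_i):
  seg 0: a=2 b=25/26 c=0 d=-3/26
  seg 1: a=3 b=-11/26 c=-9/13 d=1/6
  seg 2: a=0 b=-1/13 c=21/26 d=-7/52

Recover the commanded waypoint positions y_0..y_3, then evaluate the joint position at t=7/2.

y_0 = S_0(0) = a_0 = 2
y_1 = S_1(0) = a_1 = 3
y_2 = S_2(0) = a_2 = 0
y_3 = S_2(2) = 2
t_q=7/2 is in segment 1 (τ=3/2); S_1(τ)=285/208

y_0=2 y_1=3 y_2=0 y_3=2
S(7/2) = 285/208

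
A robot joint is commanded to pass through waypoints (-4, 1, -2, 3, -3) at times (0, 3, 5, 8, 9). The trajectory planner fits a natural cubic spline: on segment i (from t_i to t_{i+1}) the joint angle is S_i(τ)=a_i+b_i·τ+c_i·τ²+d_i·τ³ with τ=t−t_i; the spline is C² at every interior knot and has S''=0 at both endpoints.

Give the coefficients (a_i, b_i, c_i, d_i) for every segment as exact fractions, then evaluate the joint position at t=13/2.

Δ: Δ0=5/3, Δ1=-3/2, Δ2=5/3, Δ3=-6
row 1: diag=10, rhs=-19; c'=1/5, d'=-19/10
row 2: denom=10−2·1/5=48/5; d'=(19−2·-19/10)/(48/5)=19/8
row 3: denom=8−3·5/16=113/16; d'=(-46−3·19/8)/(113/16)=-850/113
back: M3=-850/113
back: M2=19/8−5/16·-850/113=534/113
back: M1=-19/10−1/5·534/113=-643/226
M: M0=0, M1=-643/226, M2=534/113, M3=-850/113, M4=0
seg 0: a=-4, c=M0/2=0, d=(M1−M0)/(6·3)=-643/4068, b=Δ0−h0·(2M0+M1)/6=4189/1356
seg 1: a=1, c=M1/2=-643/452, d=(M2−M1)/(6·2)=1711/2712, b=Δ1−h1·(2M1+M2)/6=-799/678
seg 2: a=-2, c=M2/2=267/113, d=(M3−M2)/(6·3)=-692/1017, b=Δ2−h2·(2M2+M3)/6=238/339
seg 3: a=3, c=M3/2=-425/113, d=(M4−M3)/(6·1)=425/339, b=Δ3−h3·(2M3+M4)/6=-1184/339
t_q=13/2 → seg 2, τ=3/2; S=-2+238/339·τ+267/113·τ²+-692/1017·τ³=937/452

  seg 0: a=-4 b=4189/1356 c=0 d=-643/4068
  seg 1: a=1 b=-799/678 c=-643/452 d=1711/2712
  seg 2: a=-2 b=238/339 c=267/113 d=-692/1017
  seg 3: a=3 b=-1184/339 c=-425/113 d=425/339
S(13/2) = 937/452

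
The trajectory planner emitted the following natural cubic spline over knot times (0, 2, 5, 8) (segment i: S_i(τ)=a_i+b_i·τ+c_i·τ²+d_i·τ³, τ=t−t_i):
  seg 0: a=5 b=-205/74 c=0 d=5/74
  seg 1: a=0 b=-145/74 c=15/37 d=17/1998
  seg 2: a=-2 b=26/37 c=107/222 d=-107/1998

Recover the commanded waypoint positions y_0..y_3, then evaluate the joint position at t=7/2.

y_0 = S_0(0) = a_0 = 5
y_1 = S_1(0) = a_1 = 0
y_2 = S_2(0) = a_2 = -2
y_3 = S_2(3) = 3
t_q=7/2 is in segment 1 (τ=3/2); S_1(τ)=-1183/592

y_0=5 y_1=0 y_2=-2 y_3=3
S(7/2) = -1183/592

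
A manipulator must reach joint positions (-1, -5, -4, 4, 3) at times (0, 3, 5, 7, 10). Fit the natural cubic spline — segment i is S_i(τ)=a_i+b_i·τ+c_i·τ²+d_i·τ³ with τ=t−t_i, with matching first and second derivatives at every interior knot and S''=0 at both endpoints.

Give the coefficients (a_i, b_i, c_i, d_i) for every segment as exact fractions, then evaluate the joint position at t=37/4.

  seg 0: a=-1 b=-31/20 c=0 d=13/540
  seg 1: a=-5 b=-9/10 c=13/60 d=29/120
  seg 2: a=-4 b=43/15 c=5/3 d=-11/20
  seg 3: a=4 b=44/15 c=-49/30 d=49/270
S(37/4) = 563/128

Δ: Δ0=-4/3, Δ1=1/2, Δ2=4, Δ3=-1/3
row 1: diag=10, rhs=11; c'=1/5, d'=11/10
row 2: denom=8−2·1/5=38/5; d'=(21−2·11/10)/(38/5)=47/19
row 3: denom=10−2·5/19=180/19; d'=(-26−2·47/19)/(180/19)=-49/15
back: M3=-49/15
back: M2=47/19−5/19·-49/15=10/3
back: M1=11/10−1/5·10/3=13/30
M: M0=0, M1=13/30, M2=10/3, M3=-49/15, M4=0
seg 0: a=-1, c=M0/2=0, d=(M1−M0)/(6·3)=13/540, b=Δ0−h0·(2M0+M1)/6=-31/20
seg 1: a=-5, c=M1/2=13/60, d=(M2−M1)/(6·2)=29/120, b=Δ1−h1·(2M1+M2)/6=-9/10
seg 2: a=-4, c=M2/2=5/3, d=(M3−M2)/(6·2)=-11/20, b=Δ2−h2·(2M2+M3)/6=43/15
seg 3: a=4, c=M3/2=-49/30, d=(M4−M3)/(6·3)=49/270, b=Δ3−h3·(2M3+M4)/6=44/15
t_q=37/4 → seg 3, τ=9/4; S=4+44/15·τ+-49/30·τ²+49/270·τ³=563/128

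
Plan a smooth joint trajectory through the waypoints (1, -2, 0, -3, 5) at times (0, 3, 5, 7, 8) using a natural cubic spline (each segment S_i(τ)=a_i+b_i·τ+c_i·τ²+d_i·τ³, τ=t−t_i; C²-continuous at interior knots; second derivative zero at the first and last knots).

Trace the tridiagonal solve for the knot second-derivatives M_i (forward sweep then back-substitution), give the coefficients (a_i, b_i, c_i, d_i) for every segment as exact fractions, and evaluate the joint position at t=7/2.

Δ: Δ0=-1, Δ1=1, Δ2=-3/2, Δ3=8
row 1: diag=10, rhs=12; c'=1/5, d'=6/5
row 2: denom=8−2·1/5=38/5; d'=(-15−2·6/5)/(38/5)=-87/38
row 3: denom=6−2·5/19=104/19; d'=(57−2·-87/38)/(104/19)=45/4
back: M3=45/4
back: M2=-87/38−5/19·45/4=-21/4
back: M1=6/5−1/5·-21/4=9/4
M: M0=0, M1=9/4, M2=-21/4, M3=45/4, M4=0
seg 0: a=1, c=M0/2=0, d=(M1−M0)/(6·3)=1/8, b=Δ0−h0·(2M0+M1)/6=-17/8
seg 1: a=-2, c=M1/2=9/8, d=(M2−M1)/(6·2)=-5/8, b=Δ1−h1·(2M1+M2)/6=5/4
seg 2: a=0, c=M2/2=-21/8, d=(M3−M2)/(6·2)=11/8, b=Δ2−h2·(2M2+M3)/6=-7/4
seg 3: a=-3, c=M3/2=45/8, d=(M4−M3)/(6·1)=-15/8, b=Δ3−h3·(2M3+M4)/6=17/4
t_q=7/2 → seg 1, τ=1/2; S=-2+5/4·τ+9/8·τ²+-5/8·τ³=-75/64

  seg 0: a=1 b=-17/8 c=0 d=1/8
  seg 1: a=-2 b=5/4 c=9/8 d=-5/8
  seg 2: a=0 b=-7/4 c=-21/8 d=11/8
  seg 3: a=-3 b=17/4 c=45/8 d=-15/8
S(7/2) = -75/64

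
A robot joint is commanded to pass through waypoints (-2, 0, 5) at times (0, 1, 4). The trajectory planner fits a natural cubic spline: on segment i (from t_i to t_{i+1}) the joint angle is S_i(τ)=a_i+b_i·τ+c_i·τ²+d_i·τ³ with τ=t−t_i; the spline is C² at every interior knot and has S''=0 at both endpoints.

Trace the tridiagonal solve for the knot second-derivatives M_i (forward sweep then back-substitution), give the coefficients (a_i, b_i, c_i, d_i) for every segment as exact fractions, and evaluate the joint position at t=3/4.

Δ: Δ0=2, Δ1=5/3
row 1: diag=8, rhs=-2; c'=3/8, d'=-1/4
back: M1=-1/4
M: M0=0, M1=-1/4, M2=0
seg 0: a=-2, c=M0/2=0, d=(M1−M0)/(6·1)=-1/24, b=Δ0−h0·(2M0+M1)/6=49/24
seg 1: a=0, c=M1/2=-1/8, d=(M2−M1)/(6·3)=1/72, b=Δ1−h1·(2M1+M2)/6=23/12
t_q=3/4 → seg 0, τ=3/4; S=-2+49/24·τ+0·τ²+-1/24·τ³=-249/512

  seg 0: a=-2 b=49/24 c=0 d=-1/24
  seg 1: a=0 b=23/12 c=-1/8 d=1/72
S(3/4) = -249/512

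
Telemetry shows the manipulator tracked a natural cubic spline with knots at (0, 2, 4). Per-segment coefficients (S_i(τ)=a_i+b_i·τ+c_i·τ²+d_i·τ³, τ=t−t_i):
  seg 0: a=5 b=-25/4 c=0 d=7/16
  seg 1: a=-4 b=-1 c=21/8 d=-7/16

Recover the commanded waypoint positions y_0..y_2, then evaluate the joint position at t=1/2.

y_0 = S_0(0) = a_0 = 5
y_1 = S_1(0) = a_1 = -4
y_2 = S_1(2) = 1
t_q=1/2 is in segment 0 (τ=1/2); S_0(τ)=247/128

y_0=5 y_1=-4 y_2=1
S(1/2) = 247/128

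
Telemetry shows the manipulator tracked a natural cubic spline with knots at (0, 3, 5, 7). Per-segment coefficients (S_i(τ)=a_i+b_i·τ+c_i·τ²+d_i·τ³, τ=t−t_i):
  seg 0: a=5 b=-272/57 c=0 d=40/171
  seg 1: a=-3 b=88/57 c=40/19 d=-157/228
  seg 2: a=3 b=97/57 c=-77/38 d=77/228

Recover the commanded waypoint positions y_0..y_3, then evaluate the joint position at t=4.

y_0=5 y_1=-3 y_2=3 y_3=1
S(4) = -3/76

y_0 = S_0(0) = a_0 = 5
y_1 = S_1(0) = a_1 = -3
y_2 = S_2(0) = a_2 = 3
y_3 = S_2(2) = 1
t_q=4 is in segment 1 (τ=1); S_1(τ)=-3/76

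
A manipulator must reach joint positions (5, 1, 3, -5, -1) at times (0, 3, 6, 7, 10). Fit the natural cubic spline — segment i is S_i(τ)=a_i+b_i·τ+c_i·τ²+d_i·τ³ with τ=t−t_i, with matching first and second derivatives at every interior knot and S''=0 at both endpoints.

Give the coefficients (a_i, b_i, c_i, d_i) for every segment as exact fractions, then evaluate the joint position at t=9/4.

Δ: Δ0=-4/3, Δ1=2/3, Δ2=-8, Δ3=4/3
row 1: diag=12, rhs=12; c'=1/4, d'=1
row 2: denom=8−3·1/4=29/4; d'=(-52−3·1)/(29/4)=-220/29
row 3: denom=8−1·4/29=228/29; d'=(56−1·-220/29)/(228/29)=461/57
back: M3=461/57
back: M2=-220/29−4/29·461/57=-496/57
back: M1=1−1/4·-496/57=181/57
M: M0=0, M1=181/57, M2=-496/57, M3=461/57, M4=0
seg 0: a=5, c=M0/2=0, d=(M1−M0)/(6·3)=181/1026, b=Δ0−h0·(2M0+M1)/6=-111/38
seg 1: a=1, c=M1/2=181/114, d=(M2−M1)/(6·3)=-677/1026, b=Δ1−h1·(2M1+M2)/6=35/19
seg 2: a=3, c=M2/2=-248/57, d=(M3−M2)/(6·1)=319/114, b=Δ2−h2·(2M2+M3)/6=-245/38
seg 3: a=-5, c=M3/2=461/114, d=(M4−M3)/(6·3)=-461/1026, b=Δ3−h3·(2M3+M4)/6=-385/57
t_q=9/4 → seg 0, τ=9/4; S=5+-111/38·τ+0·τ²+181/1026·τ³=1063/2432

  seg 0: a=5 b=-111/38 c=0 d=181/1026
  seg 1: a=1 b=35/19 c=181/114 d=-677/1026
  seg 2: a=3 b=-245/38 c=-248/57 d=319/114
  seg 3: a=-5 b=-385/57 c=461/114 d=-461/1026
S(9/4) = 1063/2432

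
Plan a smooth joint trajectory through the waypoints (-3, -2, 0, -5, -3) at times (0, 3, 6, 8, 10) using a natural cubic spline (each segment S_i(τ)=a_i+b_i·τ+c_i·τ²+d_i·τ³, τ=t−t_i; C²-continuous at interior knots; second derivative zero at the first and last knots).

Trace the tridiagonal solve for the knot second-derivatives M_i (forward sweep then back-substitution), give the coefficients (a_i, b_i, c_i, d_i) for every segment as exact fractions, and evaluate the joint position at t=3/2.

  seg 0: a=-3 b=-29/280 c=0 d=367/7560
  seg 1: a=-2 b=169/140 c=367/840 d=-311/1512
  seg 2: a=0 b=-69/40 c=-99/70 d=115/224
  seg 3: a=-5 b=-171/140 c=933/560 d=-311/1120
S(3/2) = -6701/2240

Δ: Δ0=1/3, Δ1=2/3, Δ2=-5/2, Δ3=1
row 1: diag=12, rhs=2; c'=1/4, d'=1/6
row 2: denom=10−3·1/4=37/4; d'=(-19−3·1/6)/(37/4)=-78/37
row 3: denom=8−2·8/37=280/37; d'=(21−2·-78/37)/(280/37)=933/280
back: M3=933/280
back: M2=-78/37−8/37·933/280=-99/35
back: M1=1/6−1/4·-99/35=367/420
M: M0=0, M1=367/420, M2=-99/35, M3=933/280, M4=0
seg 0: a=-3, c=M0/2=0, d=(M1−M0)/(6·3)=367/7560, b=Δ0−h0·(2M0+M1)/6=-29/280
seg 1: a=-2, c=M1/2=367/840, d=(M2−M1)/(6·3)=-311/1512, b=Δ1−h1·(2M1+M2)/6=169/140
seg 2: a=0, c=M2/2=-99/70, d=(M3−M2)/(6·2)=115/224, b=Δ2−h2·(2M2+M3)/6=-69/40
seg 3: a=-5, c=M3/2=933/560, d=(M4−M3)/(6·2)=-311/1120, b=Δ3−h3·(2M3+M4)/6=-171/140
t_q=3/2 → seg 0, τ=3/2; S=-3+-29/280·τ+0·τ²+367/7560·τ³=-6701/2240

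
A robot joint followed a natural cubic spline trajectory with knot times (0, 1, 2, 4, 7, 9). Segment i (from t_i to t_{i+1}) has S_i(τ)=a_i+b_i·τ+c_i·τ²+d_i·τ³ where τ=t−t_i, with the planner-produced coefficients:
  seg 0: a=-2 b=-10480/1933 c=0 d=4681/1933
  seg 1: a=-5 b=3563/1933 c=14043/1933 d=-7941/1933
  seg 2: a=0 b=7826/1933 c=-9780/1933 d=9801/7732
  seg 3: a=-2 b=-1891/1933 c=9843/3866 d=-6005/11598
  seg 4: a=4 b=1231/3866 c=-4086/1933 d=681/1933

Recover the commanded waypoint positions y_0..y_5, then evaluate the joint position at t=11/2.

y_0=-2 y_1=-5 y_2=0 y_3=-2 y_4=4 y_5=-1
S(11/2) = 15889/30928

y_0 = S_0(0) = a_0 = -2
y_1 = S_1(0) = a_1 = -5
y_2 = S_2(0) = a_2 = 0
y_3 = S_3(0) = a_3 = -2
y_4 = S_4(0) = a_4 = 4
y_5 = S_4(2) = -1
t_q=11/2 is in segment 3 (τ=3/2); S_3(τ)=15889/30928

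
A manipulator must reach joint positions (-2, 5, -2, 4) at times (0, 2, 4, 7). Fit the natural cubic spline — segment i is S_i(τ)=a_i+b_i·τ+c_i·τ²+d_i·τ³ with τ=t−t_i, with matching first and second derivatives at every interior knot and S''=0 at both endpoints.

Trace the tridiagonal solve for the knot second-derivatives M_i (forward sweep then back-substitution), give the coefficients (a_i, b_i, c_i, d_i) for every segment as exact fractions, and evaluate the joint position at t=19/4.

  seg 0: a=-2 b=107/19 c=0 d=-81/152
  seg 1: a=5 b=-29/38 c=-243/76 d=139/152
  seg 2: a=-2 b=-49/19 c=87/38 d=-29/114
S(19/4) = -6697/2432

Δ: Δ0=7/2, Δ1=-7/2, Δ2=2
row 1: diag=8, rhs=-42; c'=1/4, d'=-21/4
row 2: denom=10−2·1/4=19/2; d'=(33−2·-21/4)/(19/2)=87/19
back: M2=87/19
back: M1=-21/4−1/4·87/19=-243/38
M: M0=0, M1=-243/38, M2=87/19, M3=0
seg 0: a=-2, c=M0/2=0, d=(M1−M0)/(6·2)=-81/152, b=Δ0−h0·(2M0+M1)/6=107/19
seg 1: a=5, c=M1/2=-243/76, d=(M2−M1)/(6·2)=139/152, b=Δ1−h1·(2M1+M2)/6=-29/38
seg 2: a=-2, c=M2/2=87/38, d=(M3−M2)/(6·3)=-29/114, b=Δ2−h2·(2M2+M3)/6=-49/19
t_q=19/4 → seg 2, τ=3/4; S=-2+-49/19·τ+87/38·τ²+-29/114·τ³=-6697/2432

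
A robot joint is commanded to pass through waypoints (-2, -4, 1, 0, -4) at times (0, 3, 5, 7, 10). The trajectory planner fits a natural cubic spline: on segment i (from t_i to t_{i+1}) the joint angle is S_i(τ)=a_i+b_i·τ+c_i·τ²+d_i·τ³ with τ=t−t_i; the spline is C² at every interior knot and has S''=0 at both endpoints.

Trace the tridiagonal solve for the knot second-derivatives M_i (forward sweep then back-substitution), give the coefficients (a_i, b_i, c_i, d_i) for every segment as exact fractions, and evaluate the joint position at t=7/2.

  seg 0: a=-2 b=-343/180 c=0 d=223/1620
  seg 1: a=-4 b=163/90 c=223/180 d=-161/360
  seg 2: a=1 b=7/5 c=-13/9 d=89/360
  seg 3: a=0 b=-127/90 c=7/180 d=-7/1620
S(7/2) = -909/320

Δ: Δ0=-2/3, Δ1=5/2, Δ2=-1/2, Δ3=-4/3
row 1: diag=10, rhs=19; c'=1/5, d'=19/10
row 2: denom=8−2·1/5=38/5; d'=(-18−2·19/10)/(38/5)=-109/38
row 3: denom=10−2·5/19=180/19; d'=(-5−2·-109/38)/(180/19)=7/90
back: M3=7/90
back: M2=-109/38−5/19·7/90=-26/9
back: M1=19/10−1/5·-26/9=223/90
M: M0=0, M1=223/90, M2=-26/9, M3=7/90, M4=0
seg 0: a=-2, c=M0/2=0, d=(M1−M0)/(6·3)=223/1620, b=Δ0−h0·(2M0+M1)/6=-343/180
seg 1: a=-4, c=M1/2=223/180, d=(M2−M1)/(6·2)=-161/360, b=Δ1−h1·(2M1+M2)/6=163/90
seg 2: a=1, c=M2/2=-13/9, d=(M3−M2)/(6·2)=89/360, b=Δ2−h2·(2M2+M3)/6=7/5
seg 3: a=0, c=M3/2=7/180, d=(M4−M3)/(6·3)=-7/1620, b=Δ3−h3·(2M3+M4)/6=-127/90
t_q=7/2 → seg 1, τ=1/2; S=-4+163/90·τ+223/180·τ²+-161/360·τ³=-909/320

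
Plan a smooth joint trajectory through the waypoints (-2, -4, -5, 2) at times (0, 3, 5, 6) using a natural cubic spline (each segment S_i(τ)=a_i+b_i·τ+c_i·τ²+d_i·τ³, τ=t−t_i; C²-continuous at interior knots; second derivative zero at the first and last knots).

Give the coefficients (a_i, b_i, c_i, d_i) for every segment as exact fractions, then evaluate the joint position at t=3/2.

Δ: Δ0=-2/3, Δ1=-1/2, Δ2=7
row 1: diag=10, rhs=1; c'=1/5, d'=1/10
row 2: denom=6−2·1/5=28/5; d'=(45−2·1/10)/(28/5)=8
back: M2=8
back: M1=1/10−1/5·8=-3/2
M: M0=0, M1=-3/2, M2=8, M3=0
seg 0: a=-2, c=M0/2=0, d=(M1−M0)/(6·3)=-1/12, b=Δ0−h0·(2M0+M1)/6=1/12
seg 1: a=-4, c=M1/2=-3/4, d=(M2−M1)/(6·2)=19/24, b=Δ1−h1·(2M1+M2)/6=-13/6
seg 2: a=-5, c=M2/2=4, d=(M3−M2)/(6·1)=-4/3, b=Δ2−h2·(2M2+M3)/6=13/3
t_q=3/2 → seg 0, τ=3/2; S=-2+1/12·τ+0·τ²+-1/12·τ³=-69/32

  seg 0: a=-2 b=1/12 c=0 d=-1/12
  seg 1: a=-4 b=-13/6 c=-3/4 d=19/24
  seg 2: a=-5 b=13/3 c=4 d=-4/3
S(3/2) = -69/32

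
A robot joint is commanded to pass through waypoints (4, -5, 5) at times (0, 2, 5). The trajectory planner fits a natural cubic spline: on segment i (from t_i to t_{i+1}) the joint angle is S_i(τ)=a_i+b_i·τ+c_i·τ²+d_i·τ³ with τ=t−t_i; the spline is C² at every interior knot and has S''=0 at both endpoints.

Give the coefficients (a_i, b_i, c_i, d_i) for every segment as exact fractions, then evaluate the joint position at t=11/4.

Δ: Δ0=-9/2, Δ1=10/3
row 1: diag=10, rhs=47; c'=3/10, d'=47/10
back: M1=47/10
M: M0=0, M1=47/10, M2=0
seg 0: a=4, c=M0/2=0, d=(M1−M0)/(6·2)=47/120, b=Δ0−h0·(2M0+M1)/6=-91/15
seg 1: a=-5, c=M1/2=47/20, d=(M2−M1)/(6·3)=-47/180, b=Δ1−h1·(2M1+M2)/6=-41/30
t_q=11/4 → seg 1, τ=3/4; S=-5+-41/30·τ+47/20·τ²+-47/180·τ³=-6161/1280

  seg 0: a=4 b=-91/15 c=0 d=47/120
  seg 1: a=-5 b=-41/30 c=47/20 d=-47/180
S(11/4) = -6161/1280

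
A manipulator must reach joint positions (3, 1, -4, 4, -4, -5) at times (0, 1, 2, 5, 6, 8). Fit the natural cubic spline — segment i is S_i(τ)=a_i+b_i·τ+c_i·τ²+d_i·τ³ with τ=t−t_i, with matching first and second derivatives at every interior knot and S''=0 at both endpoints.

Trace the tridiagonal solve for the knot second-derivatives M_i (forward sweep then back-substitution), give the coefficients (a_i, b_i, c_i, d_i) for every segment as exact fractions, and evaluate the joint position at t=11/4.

Δ: Δ0=-2, Δ1=-5, Δ2=8/3, Δ3=-8, Δ4=-1/2
row 1: diag=4, rhs=-18; c'=1/4, d'=-9/2
row 2: denom=8−1·1/4=31/4; d'=(46−1·-9/2)/(31/4)=202/31
row 3: denom=8−3·12/31=212/31; d'=(-64−3·202/31)/(212/31)=-1295/106
row 4: denom=6−1·31/212=1241/212; d'=(45−1·-1295/106)/(1241/212)=12130/1241
back: M4=12130/1241
back: M3=-1295/106−31/212·12130/1241=-16935/1241
back: M2=202/31−12/31·-16935/1241=14642/1241
back: M1=-9/2−1/4·14642/1241=-9245/1241
M: M0=0, M1=-9245/1241, M2=14642/1241, M3=-16935/1241, M4=12130/1241, M5=0
seg 0: a=3, c=M0/2=0, d=(M1−M0)/(6·1)=-9245/7446, b=Δ0−h0·(2M0+M1)/6=-5647/7446
seg 1: a=1, c=M1/2=-9245/2482, d=(M2−M1)/(6·1)=23887/7446, b=Δ1−h1·(2M1+M2)/6=-16691/3723
seg 2: a=-4, c=M2/2=7321/1241, d=(M3−M2)/(6·3)=-31577/22338, b=Δ2−h2·(2M2+M3)/6=-17191/7446
seg 3: a=4, c=M3/2=-16935/2482, d=(M4−M3)/(6·1)=29065/7446, b=Δ3−h3·(2M3+M4)/6=-18914/3723
seg 4: a=-4, c=M4/2=6065/1241, d=(M5−M4)/(6·2)=-6065/7446, b=Δ4−h4·(2M4+M5)/6=-52243/7446
t_q=11/4 → seg 2, τ=3/4; S=-4+-17191/7446·τ+7321/1241·τ²+-31577/22338·τ³=-478067/158848

  seg 0: a=3 b=-5647/7446 c=0 d=-9245/7446
  seg 1: a=1 b=-16691/3723 c=-9245/2482 d=23887/7446
  seg 2: a=-4 b=-17191/7446 c=7321/1241 d=-31577/22338
  seg 3: a=4 b=-18914/3723 c=-16935/2482 d=29065/7446
  seg 4: a=-4 b=-52243/7446 c=6065/1241 d=-6065/7446
S(11/4) = -478067/158848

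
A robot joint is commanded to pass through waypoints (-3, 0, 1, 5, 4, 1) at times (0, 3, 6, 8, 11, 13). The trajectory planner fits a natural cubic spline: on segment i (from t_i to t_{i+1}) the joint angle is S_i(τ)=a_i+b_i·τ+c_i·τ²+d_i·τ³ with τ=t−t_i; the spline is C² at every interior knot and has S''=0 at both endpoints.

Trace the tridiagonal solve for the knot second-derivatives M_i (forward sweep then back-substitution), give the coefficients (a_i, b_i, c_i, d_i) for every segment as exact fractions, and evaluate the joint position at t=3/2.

Δ: Δ0=1, Δ1=1/3, Δ2=2, Δ3=-1/3, Δ4=-3/2
row 1: diag=12, rhs=-4; c'=1/4, d'=-1/3
row 2: denom=10−3·1/4=37/4; d'=(10−3·-1/3)/(37/4)=44/37
row 3: denom=10−2·8/37=354/37; d'=(-14−2·44/37)/(354/37)=-101/59
row 4: denom=10−3·37/118=1069/118; d'=(-7−3·-101/59)/(1069/118)=-220/1069
back: M4=-220/1069
back: M3=-101/59−37/118·-220/1069=-1761/1069
back: M2=44/37−8/37·-1761/1069=1652/1069
back: M1=-1/3−1/4·1652/1069=-2308/3207
M: M0=0, M1=-2308/3207, M2=1652/1069, M3=-1761/1069, M4=-220/1069, M5=0
seg 0: a=-3, c=M0/2=0, d=(M1−M0)/(6·3)=-1154/28863, b=Δ0−h0·(2M0+M1)/6=4361/3207
seg 1: a=0, c=M1/2=-1154/3207, d=(M2−M1)/(6·3)=3632/28863, b=Δ1−h1·(2M1+M2)/6=899/3207
seg 2: a=1, c=M2/2=826/1069, d=(M3−M2)/(6·2)=-3413/12828, b=Δ2−h2·(2M2+M3)/6=4871/3207
seg 3: a=5, c=M3/2=-1761/2138, d=(M4−M3)/(6·3)=1541/19242, b=Δ3−h3·(2M3+M4)/6=4544/3207
seg 4: a=4, c=M4/2=-110/1069, d=(M5−M4)/(6·2)=55/3207, b=Δ4−h4·(2M4+M5)/6=-8741/6414
t_q=3/2 → seg 0, τ=3/2; S=-3+4361/3207·τ+0·τ²+-1154/28863·τ³=-4683/4276

  seg 0: a=-3 b=4361/3207 c=0 d=-1154/28863
  seg 1: a=0 b=899/3207 c=-1154/3207 d=3632/28863
  seg 2: a=1 b=4871/3207 c=826/1069 d=-3413/12828
  seg 3: a=5 b=4544/3207 c=-1761/2138 d=1541/19242
  seg 4: a=4 b=-8741/6414 c=-110/1069 d=55/3207
S(3/2) = -4683/4276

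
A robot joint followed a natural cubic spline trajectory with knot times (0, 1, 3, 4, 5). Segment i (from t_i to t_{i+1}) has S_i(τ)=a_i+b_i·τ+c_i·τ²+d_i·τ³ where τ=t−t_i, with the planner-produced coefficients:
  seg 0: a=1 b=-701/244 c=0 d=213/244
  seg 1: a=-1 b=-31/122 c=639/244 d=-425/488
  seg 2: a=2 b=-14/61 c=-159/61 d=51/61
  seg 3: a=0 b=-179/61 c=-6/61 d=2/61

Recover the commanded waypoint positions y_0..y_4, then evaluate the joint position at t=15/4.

y_0 = S_0(0) = a_0 = 1
y_1 = S_1(0) = a_1 = -1
y_2 = S_2(0) = a_2 = 2
y_3 = S_3(0) = a_3 = 0
y_4 = S_3(1) = -3
t_q=15/4 is in segment 2 (τ=3/4); S_2(τ)=2789/3904

y_0=1 y_1=-1 y_2=2 y_3=0 y_4=-3
S(15/4) = 2789/3904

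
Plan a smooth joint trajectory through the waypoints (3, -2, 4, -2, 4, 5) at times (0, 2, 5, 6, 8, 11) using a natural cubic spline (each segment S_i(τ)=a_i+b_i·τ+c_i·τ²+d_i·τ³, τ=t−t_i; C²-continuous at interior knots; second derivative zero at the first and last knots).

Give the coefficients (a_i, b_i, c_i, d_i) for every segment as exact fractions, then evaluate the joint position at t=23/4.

Δ: Δ0=-5/2, Δ1=2, Δ2=-6, Δ3=3, Δ4=1/3
row 1: diag=10, rhs=27; c'=3/10, d'=27/10
row 2: denom=8−3·3/10=71/10; d'=(-48−3·27/10)/(71/10)=-561/71
row 3: denom=6−1·10/71=416/71; d'=(54−1·-561/71)/(416/71)=4395/416
row 4: denom=10−2·71/208=969/104; d'=(-16−2·4395/416)/(969/104)=-7723/1938
back: M4=-7723/1938
back: M3=4395/416−71/208·-7723/1938=23111/1938
back: M2=-561/71−10/71·23111/1938=-9284/969
back: M1=27/10−3/10·-9284/969=3601/646
M: M0=0, M1=3601/646, M2=-9284/969, M3=23111/1938, M4=-7723/1938, M5=0
seg 0: a=3, c=M0/2=0, d=(M1−M0)/(6·2)=3601/7752, b=Δ0−h0·(2M0+M1)/6=-4223/969
seg 1: a=-2, c=M1/2=3601/1292, d=(M2−M1)/(6·3)=-29371/34884, b=Δ1−h1·(2M1+M2)/6=2357/1938
seg 2: a=4, c=M2/2=-4642/969, d=(M3−M2)/(6·1)=4631/1292, b=Δ2−h2·(2M2+M3)/6=-1093/228
seg 3: a=-2, c=M3/2=23111/3876, d=(M4−M3)/(6·2)=-1713/1292, b=Δ3−h3·(2M3+M4)/6=-7019/1938
seg 4: a=4, c=M4/2=-7723/3876, d=(M5−M4)/(6·3)=7723/34884, b=Δ4−h4·(2M4+M5)/6=8369/1938
t_q=23/4 → seg 2, τ=3/4; S=4+-1093/228·τ+-4642/969·τ²+4631/1292·τ³=-64323/82688

  seg 0: a=3 b=-4223/969 c=0 d=3601/7752
  seg 1: a=-2 b=2357/1938 c=3601/1292 d=-29371/34884
  seg 2: a=4 b=-1093/228 c=-4642/969 d=4631/1292
  seg 3: a=-2 b=-7019/1938 c=23111/3876 d=-1713/1292
  seg 4: a=4 b=8369/1938 c=-7723/3876 d=7723/34884
S(23/4) = -64323/82688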